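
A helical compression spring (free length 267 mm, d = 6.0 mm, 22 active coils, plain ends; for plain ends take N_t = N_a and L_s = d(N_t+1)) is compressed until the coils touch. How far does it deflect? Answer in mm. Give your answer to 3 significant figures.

129 mm

N_t = 22; L_s = 6.0·23 = 138 mm
δ_solid = L₀ − L_s = 267 − 138 = 129 mm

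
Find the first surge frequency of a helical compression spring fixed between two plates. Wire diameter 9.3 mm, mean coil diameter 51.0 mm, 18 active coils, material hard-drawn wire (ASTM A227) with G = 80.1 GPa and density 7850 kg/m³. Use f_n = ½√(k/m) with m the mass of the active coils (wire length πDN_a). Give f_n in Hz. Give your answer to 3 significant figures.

k = Gd⁴/(8D³N_a) = (80.1×10³)(9.3⁴)/(8·51.0³·18) = 31.368 N/mm = 31368 N/m
Wire length L = πDN_a = π·51.0·18 = 2884 mm
m = ρ·(πd²/4)·L = 7850 × 67.929×10⁻⁶ m² × 2.884 m = 1.5379 kg
f_n = ½√(k/m) = 0.5·√(31368/1.5379) = 0.5·√(20397) = 71.41 Hz

71.4 Hz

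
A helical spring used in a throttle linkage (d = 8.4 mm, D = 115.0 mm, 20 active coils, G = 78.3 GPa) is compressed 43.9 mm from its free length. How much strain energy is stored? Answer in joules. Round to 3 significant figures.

1.54 J

k = Gd⁴/(8D³N_a) = (78.3×10³)(8.4⁴)/(8·115.0³·20) = 1.602 N/mm
U = ½kδ² = 0.5 × 1.602 × 43.9² = 1543.7 N·mm = 1.5437 J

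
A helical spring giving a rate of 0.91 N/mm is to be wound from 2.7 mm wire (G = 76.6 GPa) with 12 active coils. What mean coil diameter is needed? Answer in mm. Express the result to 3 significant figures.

36.0 mm

D = (Gd⁴/(8N_a·k))^(1/3) = (76.6×10³·2.7⁴/(8·12·0.91))^(1/3)
  = (46598.4)^(1/3) = 35.9852 mm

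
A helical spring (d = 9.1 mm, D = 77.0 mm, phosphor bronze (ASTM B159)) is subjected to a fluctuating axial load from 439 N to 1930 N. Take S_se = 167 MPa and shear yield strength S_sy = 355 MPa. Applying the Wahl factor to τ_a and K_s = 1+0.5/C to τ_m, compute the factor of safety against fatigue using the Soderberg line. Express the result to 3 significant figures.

C = D/d = 77.0/9.1 = 8.4615; K_W = (4C−1)/(4C−4)+0.615/C = 1.1732; K_s = 1+0.5/C = 1.0591
F_a = (F_max−F_min)/2 = 745.5 N; F_m = (F_max+F_min)/2 = 1184.5 N
τ_a = K_W·8F_aD/(πd³) = 1.1732 × 193.98 = 227.58 MPa
τ_m = K_s·8F_mD/(πd³) = 1.0591 × 308.21 = 326.42 MPa
Soderberg: 1/n_f = τ_a/S_se + τ_m/S_sy = 227.58/167 + 326.42/355 = 1.36273 + 0.91949 = 2.2822
n_f = 1/2.2822 = 0.4382

0.438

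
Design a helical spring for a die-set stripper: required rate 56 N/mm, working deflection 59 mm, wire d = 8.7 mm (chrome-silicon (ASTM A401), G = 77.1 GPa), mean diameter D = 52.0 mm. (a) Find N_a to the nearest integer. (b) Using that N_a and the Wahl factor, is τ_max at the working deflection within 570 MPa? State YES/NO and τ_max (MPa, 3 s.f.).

(a) 7 coils; (b) NO, τ_max = 834 MPa

N_a = Gd⁴/(8D³k) = (77.1×10³)(8.7⁴)/(8·52.0³·56) = 7.012 → N_a = 7
Actual rate k = Gd⁴/(8D³·7) = 56.096 N/mm
Working load F = kδ = 56.096·59 = 3309.7 N
C = 52.0/8.7 = 5.9770; K_W = (4C−1)/(4C−4)+0.615/C = 1.2536
τ_max = K_W·8FD/(πd³) = 1.2536·665.54 = 834.31 MPa
τ_max > 570 MPa → exceeds allowable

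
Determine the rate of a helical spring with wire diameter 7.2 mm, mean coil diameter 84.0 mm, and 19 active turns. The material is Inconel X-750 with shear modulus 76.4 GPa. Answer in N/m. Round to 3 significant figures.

k = Gd⁴/(8D³N_a) = (76.4×10³ × 7.2⁴) / (8 × 84.0³ × 19)
  = 2.05316e+08 / 9.0091e+07 = 2.279 N/mm = 2279 N/m

2280 N/m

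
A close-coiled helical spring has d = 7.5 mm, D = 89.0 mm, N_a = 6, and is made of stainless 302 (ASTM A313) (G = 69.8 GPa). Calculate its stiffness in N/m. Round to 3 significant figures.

6530 N/m

k = Gd⁴/(8D³N_a) = (69.8×10³ × 7.5⁴) / (8 × 89.0³ × 6)
  = 2.20852e+08 / 3.38385e+07 = 6.5266 N/mm = 6526.6 N/m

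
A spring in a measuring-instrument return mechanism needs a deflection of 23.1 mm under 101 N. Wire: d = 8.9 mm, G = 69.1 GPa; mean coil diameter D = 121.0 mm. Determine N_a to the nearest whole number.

7

Required rate k = F/δ = 101/23.1 = 4.3723 N/mm
N_a = Gd⁴/(8D³k) = (69.1×10³ × 8.9⁴)/(8 × 121.0³ × 4.3723)
    = 4.33549e+08 / 6.19663e+07 = 6.997 → 7 coils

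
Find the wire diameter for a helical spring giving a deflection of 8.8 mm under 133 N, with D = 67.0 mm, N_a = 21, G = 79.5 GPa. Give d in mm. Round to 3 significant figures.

Required rate k = F/δ = 133/8.8 = 15.114 N/mm
d = (8D³N_a·k / G)^(1/4) = (8·67.0³·21·15.114 / (79.5×10³))^0.25
  = (9605.8)^0.25 = 9.9000 mm

9.90 mm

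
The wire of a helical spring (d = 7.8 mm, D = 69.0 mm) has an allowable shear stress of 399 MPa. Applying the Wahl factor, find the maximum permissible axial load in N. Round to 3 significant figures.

C = D/d = 69.0/7.8 = 8.8462
K_W = (4C−1)/(4C−4) + 0.615/C = 34.385/31.385 + 0.0695 = 1.1651
τ_max = K·8FD/(πd³) → F_max = τ_allow·πd³/(8DK)
F_max = 399·π·7.8³/(8·69.0·1.1651) = 5.9485e+05/643.14 = 924.91 N

925 N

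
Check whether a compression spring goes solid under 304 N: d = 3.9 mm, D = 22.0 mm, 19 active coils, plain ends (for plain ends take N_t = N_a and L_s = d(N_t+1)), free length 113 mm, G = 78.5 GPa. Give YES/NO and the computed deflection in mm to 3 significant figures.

NO, δ = 27.1 mm

k = Gd⁴/(8D³N_a) = (78.5×10³)(3.9⁴)/(8·22.0³·19) = 11.221 N/mm
N_t = 19; L_s = 3.9·20 = 78 mm; δ_solid = L₀ − L_s = 113 − 78 = 35 mm
δ = F/k = 304/11.221 = 27.093 mm
δ < δ_solid → spring does not go solid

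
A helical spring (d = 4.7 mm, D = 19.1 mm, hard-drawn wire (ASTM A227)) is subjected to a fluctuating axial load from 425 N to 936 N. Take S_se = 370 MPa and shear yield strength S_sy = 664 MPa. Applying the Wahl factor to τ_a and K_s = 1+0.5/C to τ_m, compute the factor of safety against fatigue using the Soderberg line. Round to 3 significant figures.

C = D/d = 19.1/4.7 = 4.0638; K_W = (4C−1)/(4C−4)+0.615/C = 1.3961; K_s = 1+0.5/C = 1.1230
F_a = (F_max−F_min)/2 = 255.5 N; F_m = (F_max+F_min)/2 = 680.5 N
τ_a = K_W·8F_aD/(πd³) = 1.3961 × 119.69 = 167.11 MPa
τ_m = K_s·8F_mD/(πd³) = 1.1230 × 318.79 = 358.02 MPa
Soderberg: 1/n_f = τ_a/S_se + τ_m/S_sy = 167.11/370 + 358.02/664 = 0.45164 + 0.53918 = 0.99082
n_f = 1/0.99082 = 1.009

1.01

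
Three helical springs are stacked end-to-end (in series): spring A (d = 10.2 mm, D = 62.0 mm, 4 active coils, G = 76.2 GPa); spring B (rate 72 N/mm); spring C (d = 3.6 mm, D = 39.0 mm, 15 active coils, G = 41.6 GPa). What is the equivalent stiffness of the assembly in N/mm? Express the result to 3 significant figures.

k_A = Gd⁴/(8D³N_a) = (76.2×10³)(10.2⁴)/(8·62.0³·4) = 108.15 N/mm
k_C = Gd⁴/(8D³N_a) = (41.6×10³)(3.6⁴)/(8·39.0³·15) = 0.98159 N/mm
Series: 1/k_eq = 1/108.15 + 1/72 + 1/0.98159 = 1.0419; k_eq = 0.95979 N/mm

0.960 N/mm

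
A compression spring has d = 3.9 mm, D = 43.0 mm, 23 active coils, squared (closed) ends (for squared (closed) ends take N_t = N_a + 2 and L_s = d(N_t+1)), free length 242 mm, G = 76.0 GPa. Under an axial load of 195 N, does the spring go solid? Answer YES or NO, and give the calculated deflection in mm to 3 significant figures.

k = Gd⁴/(8D³N_a) = (76.0×10³)(3.9⁴)/(8·43.0³·23) = 1.2018 N/mm
N_t = 25; L_s = 3.9·26 = 101.4 mm; δ_solid = L₀ − L_s = 242 − 101.4 = 140.6 mm
δ = F/k = 195/1.2018 = 162.25 mm
δ ≥ δ_solid → spring goes solid

YES, δ = 162 mm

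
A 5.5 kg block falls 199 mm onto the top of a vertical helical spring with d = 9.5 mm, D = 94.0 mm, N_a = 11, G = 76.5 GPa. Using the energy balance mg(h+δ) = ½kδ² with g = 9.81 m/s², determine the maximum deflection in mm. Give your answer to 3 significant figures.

k = Gd⁴/(8D³N_a) = (76.5×10³)(9.5⁴)/(8·94.0³·11) = 8.5249 N/mm
W = mg = 5.5 × 9.81 = 53.955 N
½kδ² − Wδ − Wh = 0 → δ = (W + √(W² + 2kWh))/k
δ = (53.955 + √(2911.1 + 183065))/8.5249 = (53.955 + 431.25)/8.5249 = 56.916 mm

56.9 mm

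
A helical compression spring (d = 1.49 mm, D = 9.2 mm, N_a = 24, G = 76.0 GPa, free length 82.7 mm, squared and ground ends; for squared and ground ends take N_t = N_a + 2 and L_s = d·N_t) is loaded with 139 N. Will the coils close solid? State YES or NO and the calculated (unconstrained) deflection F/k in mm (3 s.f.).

k = Gd⁴/(8D³N_a) = (76.0×10³)(1.49⁴)/(8·9.2³·24) = 2.5055 N/mm
N_t = 26; L_s = 1.49·26 = 38.74 mm; δ_solid = L₀ − L_s = 82.7 − 38.74 = 43.96 mm
δ = F/k = 139/2.5055 = 55.478 mm
δ ≥ δ_solid → spring goes solid

YES, δ = 55.5 mm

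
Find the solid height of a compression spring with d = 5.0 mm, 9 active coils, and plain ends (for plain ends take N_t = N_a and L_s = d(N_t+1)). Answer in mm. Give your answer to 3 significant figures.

50.0 mm

plain ends: N_t = N_a = 9
L_s = d·(N_t+1) = 5.0 × 10 = 50 mm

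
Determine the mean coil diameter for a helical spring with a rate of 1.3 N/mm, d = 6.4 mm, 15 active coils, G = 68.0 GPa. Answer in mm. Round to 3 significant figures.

90.1 mm

D = (Gd⁴/(8N_a·k))^(1/3) = (68.0×10³·6.4⁴/(8·15·1.3))^(1/3)
  = (731315)^(1/3) = 90.0951 mm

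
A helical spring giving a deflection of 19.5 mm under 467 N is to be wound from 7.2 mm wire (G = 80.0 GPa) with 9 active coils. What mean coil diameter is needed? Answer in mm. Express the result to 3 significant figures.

50.0 mm

Required rate k = F/δ = 467/19.5 = 23.949 N/mm
D = (Gd⁴/(8N_a·k))^(1/3) = (80.0×10³·7.2⁴/(8·9·23.949))^(1/3)
  = (124682)^(1/3) = 49.9576 mm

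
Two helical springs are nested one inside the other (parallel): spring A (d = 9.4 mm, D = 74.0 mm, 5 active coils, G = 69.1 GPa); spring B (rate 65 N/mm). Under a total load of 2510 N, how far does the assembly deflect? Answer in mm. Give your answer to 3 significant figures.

k_A = Gd⁴/(8D³N_a) = (69.1×10³)(9.4⁴)/(8·74.0³·5) = 33.284 N/mm
Parallel: k_eq = 33.284 + 65 = 98.284 N/mm
δ = F/k_eq = 2510/98.284 = 25.538 mm

25.5 mm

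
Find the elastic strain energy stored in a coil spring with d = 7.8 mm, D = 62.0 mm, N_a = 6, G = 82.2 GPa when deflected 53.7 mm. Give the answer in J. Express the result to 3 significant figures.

k = Gd⁴/(8D³N_a) = (82.2×10³)(7.8⁴)/(8·62.0³·6) = 26.597 N/mm
U = ½kδ² = 0.5 × 26.597 × 53.7² = 38349 N·mm = 38.349 J

38.3 J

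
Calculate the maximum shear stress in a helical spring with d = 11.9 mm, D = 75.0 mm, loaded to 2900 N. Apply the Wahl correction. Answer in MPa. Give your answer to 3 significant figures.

407 MPa

Spring index C = D/d = 75.0/11.9 = 6.3025
K_W = (4C−1)/(4C−4) + 0.615/C = 24.210/21.210 + 0.0976 = 1.2390
τ₀ = 8FD/(πd³) = 8·2900·75.0/(π·11.9³) = 1.74e+06/5294.1 = 328.67 MPa
τ_max = K·τ₀ = 1.2390 × 328.67 = 407.23 MPa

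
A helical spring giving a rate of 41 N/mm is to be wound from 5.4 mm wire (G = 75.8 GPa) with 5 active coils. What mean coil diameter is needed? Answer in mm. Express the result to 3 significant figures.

D = (Gd⁴/(8N_a·k))^(1/3) = (75.8×10³·5.4⁴/(8·5·41))^(1/3)
  = (39300.7)^(1/3) = 33.9991 mm

34.0 mm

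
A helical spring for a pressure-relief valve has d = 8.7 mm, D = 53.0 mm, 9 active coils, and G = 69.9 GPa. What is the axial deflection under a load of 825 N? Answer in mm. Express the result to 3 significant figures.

22.1 mm

k = Gd⁴/(8D³N_a) = (69.9×10³)(8.7⁴)/(8·53.0³·9) = 37.359 N/mm
δ = F/k = 825 / 37.359 = 22.083 mm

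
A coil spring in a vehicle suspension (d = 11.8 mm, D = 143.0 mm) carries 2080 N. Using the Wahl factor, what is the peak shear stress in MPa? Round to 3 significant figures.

Spring index C = D/d = 143.0/11.8 = 12.1186
K_W = (4C−1)/(4C−4) + 0.615/C = 47.475/44.475 + 0.0507 = 1.1182
τ₀ = 8FD/(πd³) = 8·2080·143.0/(π·11.8³) = 2.37952e+06/5161.7 = 460.99 MPa
τ_max = K·τ₀ = 1.1182 × 460.99 = 515.48 MPa

515 MPa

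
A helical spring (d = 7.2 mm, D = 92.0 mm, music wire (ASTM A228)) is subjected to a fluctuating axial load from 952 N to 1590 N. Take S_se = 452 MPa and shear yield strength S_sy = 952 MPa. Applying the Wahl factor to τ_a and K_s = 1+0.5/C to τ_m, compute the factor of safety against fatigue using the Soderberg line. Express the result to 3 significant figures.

C = D/d = 92.0/7.2 = 12.7778; K_W = (4C−1)/(4C−4)+0.615/C = 1.1118; K_s = 1+0.5/C = 1.0391
F_a = (F_max−F_min)/2 = 319 N; F_m = (F_max+F_min)/2 = 1271 N
τ_a = K_W·8F_aD/(πd³) = 1.1118 × 200.23 = 222.61 MPa
τ_m = K_s·8F_mD/(πd³) = 1.0391 × 797.77 = 828.98 MPa
Soderberg: 1/n_f = τ_a/S_se + τ_m/S_sy = 222.61/452 + 828.98/952 = 0.49251 + 0.87078 = 1.3633
n_f = 1/1.3633 = 0.7335

0.734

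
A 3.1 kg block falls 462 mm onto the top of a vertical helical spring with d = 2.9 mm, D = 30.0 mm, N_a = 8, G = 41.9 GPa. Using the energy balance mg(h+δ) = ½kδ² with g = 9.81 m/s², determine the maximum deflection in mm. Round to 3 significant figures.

k = Gd⁴/(8D³N_a) = (41.9×10³)(2.9⁴)/(8·30.0³·8) = 1.715 N/mm
W = mg = 3.1 × 9.81 = 30.411 N
½kδ² − Wδ − Wh = 0 → δ = (W + √(W² + 2kWh))/k
δ = (30.411 + √(924.83 + 48190.9))/1.715 = (30.411 + 221.62)/1.715 = 146.96 mm

147 mm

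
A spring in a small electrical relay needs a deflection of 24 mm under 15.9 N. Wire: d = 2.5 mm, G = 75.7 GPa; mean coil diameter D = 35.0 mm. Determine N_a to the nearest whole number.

Required rate k = F/δ = 15.9/24 = 0.6625 N/mm
N_a = Gd⁴/(8D³k) = (75.7×10³ × 2.5⁴)/(8 × 35.0³ × 0.6625)
    = 2.95703e+06 / 227238 = 13.01 → 13 coils

13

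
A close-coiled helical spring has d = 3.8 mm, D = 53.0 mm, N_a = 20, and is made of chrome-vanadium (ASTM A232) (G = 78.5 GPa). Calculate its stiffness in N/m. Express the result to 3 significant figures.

687 N/m

k = Gd⁴/(8D³N_a) = (78.5×10³ × 3.8⁴) / (8 × 53.0³ × 20)
  = 1.63683e+07 / 2.38203e+07 = 0.68716 N/mm = 687.16 N/m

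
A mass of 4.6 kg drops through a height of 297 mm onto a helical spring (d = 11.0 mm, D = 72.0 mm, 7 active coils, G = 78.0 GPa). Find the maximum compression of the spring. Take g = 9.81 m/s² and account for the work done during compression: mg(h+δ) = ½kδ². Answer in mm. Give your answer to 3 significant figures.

23.0 mm

k = Gd⁴/(8D³N_a) = (78.0×10³)(11.0⁴)/(8·72.0³·7) = 54.636 N/mm
W = mg = 4.6 × 9.81 = 45.126 N
½kδ² − Wδ − Wh = 0 → δ = (W + √(W² + 2kWh))/k
δ = (45.126 + √(2036.4 + 1.46451e+06))/54.636 = (45.126 + 1211)/54.636 = 22.991 mm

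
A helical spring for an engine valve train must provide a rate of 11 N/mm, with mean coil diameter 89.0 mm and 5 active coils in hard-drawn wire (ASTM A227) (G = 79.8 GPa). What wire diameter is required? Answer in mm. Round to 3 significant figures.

7.90 mm

d = (8D³N_a·k / G)^(1/4) = (8·89.0³·5·11 / (79.8×10³))^0.25
  = (3887)^0.25 = 7.8960 mm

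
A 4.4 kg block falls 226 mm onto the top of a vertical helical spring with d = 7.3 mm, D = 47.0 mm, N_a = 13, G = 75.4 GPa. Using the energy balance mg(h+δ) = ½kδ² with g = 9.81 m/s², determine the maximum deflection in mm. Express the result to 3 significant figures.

33.6 mm

k = Gd⁴/(8D³N_a) = (75.4×10³)(7.3⁴)/(8·47.0³·13) = 19.831 N/mm
W = mg = 4.4 × 9.81 = 43.164 N
½kδ² − Wδ − Wh = 0 → δ = (W + √(W² + 2kWh))/k
δ = (43.164 + √(1863.1 + 386898))/19.831 = (43.164 + 623.51)/19.831 = 33.618 mm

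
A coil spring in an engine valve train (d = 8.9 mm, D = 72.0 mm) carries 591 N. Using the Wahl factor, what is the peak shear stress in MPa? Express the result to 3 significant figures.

182 MPa

Spring index C = D/d = 72.0/8.9 = 8.0899
K_W = (4C−1)/(4C−4) + 0.615/C = 31.360/28.360 + 0.0760 = 1.1818
τ₀ = 8FD/(πd³) = 8·591·72.0/(π·8.9³) = 340416/2214.7 = 153.71 MPa
τ_max = K·τ₀ = 1.1818 × 153.71 = 181.65 MPa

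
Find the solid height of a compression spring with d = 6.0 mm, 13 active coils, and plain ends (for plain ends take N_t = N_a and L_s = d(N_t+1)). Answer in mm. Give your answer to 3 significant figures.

plain ends: N_t = N_a = 13
L_s = d·(N_t+1) = 6.0 × 14 = 84 mm

84.0 mm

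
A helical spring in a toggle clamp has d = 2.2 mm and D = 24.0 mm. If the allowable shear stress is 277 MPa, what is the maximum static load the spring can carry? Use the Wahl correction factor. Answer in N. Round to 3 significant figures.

C = D/d = 24.0/2.2 = 10.9091
K_W = (4C−1)/(4C−4) + 0.615/C = 42.636/39.636 + 0.0564 = 1.1321
τ_max = K·8FD/(πd³) → F_max = τ_allow·πd³/(8DK)
F_max = 277·π·2.2³/(8·24.0·1.1321) = 9266.1/217.36 = 42.631 N

42.6 N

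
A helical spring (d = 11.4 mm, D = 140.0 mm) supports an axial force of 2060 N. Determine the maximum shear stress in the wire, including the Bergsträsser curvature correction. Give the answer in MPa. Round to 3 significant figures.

549 MPa

Spring index C = D/d = 140.0/11.4 = 12.2807
K_B = (4C+2)/(4C−3) = 51.123/46.123 = 1.1084
τ₀ = 8FD/(πd³) = 8·2060·140.0/(π·11.4³) = 2.3072e+06/4654.4 = 495.7 MPa
τ_max = K·τ₀ = 1.1084 × 495.7 = 549.44 MPa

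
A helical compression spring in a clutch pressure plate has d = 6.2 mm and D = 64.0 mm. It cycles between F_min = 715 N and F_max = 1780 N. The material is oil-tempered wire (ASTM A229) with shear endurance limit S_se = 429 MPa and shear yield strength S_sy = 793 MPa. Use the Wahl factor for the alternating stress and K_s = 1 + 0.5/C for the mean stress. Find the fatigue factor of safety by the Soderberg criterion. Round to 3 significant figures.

C = D/d = 64.0/6.2 = 10.3226; K_W = (4C−1)/(4C−4)+0.615/C = 1.1400; K_s = 1+0.5/C = 1.0484
F_a = (F_max−F_min)/2 = 532.5 N; F_m = (F_max+F_min)/2 = 1247.5 N
τ_a = K_W·8F_aD/(πd³) = 1.1400 × 364.14 = 415.13 MPa
τ_m = K_s·8F_mD/(πd³) = 1.0484 × 853.07 = 894.39 MPa
Soderberg: 1/n_f = τ_a/S_se + τ_m/S_sy = 415.13/429 + 894.39/793 = 0.96766 + 1.12786 = 2.0955
n_f = 1/2.0955 = 0.4772

0.477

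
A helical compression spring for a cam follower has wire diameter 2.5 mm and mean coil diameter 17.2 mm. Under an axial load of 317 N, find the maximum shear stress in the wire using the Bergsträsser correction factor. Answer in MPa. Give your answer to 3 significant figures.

1070 MPa

Spring index C = D/d = 17.2/2.5 = 6.8800
K_B = (4C+2)/(4C−3) = 29.520/24.520 = 1.2039
τ₀ = 8FD/(πd³) = 8·317·17.2/(π·2.5³) = 43619.2/49.087 = 888.6 MPa
τ_max = K·τ₀ = 1.2039 × 888.6 = 1069.8 MPa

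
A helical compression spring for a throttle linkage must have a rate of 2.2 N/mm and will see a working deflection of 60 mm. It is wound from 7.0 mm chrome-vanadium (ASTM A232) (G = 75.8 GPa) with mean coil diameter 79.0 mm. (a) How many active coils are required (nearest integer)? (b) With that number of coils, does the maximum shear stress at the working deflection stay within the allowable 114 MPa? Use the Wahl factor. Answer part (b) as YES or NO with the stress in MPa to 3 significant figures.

(a) 21 coils; (b) YES, τ_max = 87.2 MPa

N_a = Gd⁴/(8D³k) = (75.8×10³)(7.0⁴)/(8·79.0³·2.2) = 20.97 → N_a = 21
Actual rate k = Gd⁴/(8D³·21) = 2.1972 N/mm
Working load F = kδ = 2.1972·60 = 131.83 N
C = 79.0/7.0 = 11.2857; K_W = (4C−1)/(4C−4)+0.615/C = 1.1274
τ_max = K_W·8FD/(πd³) = 1.1274·77.321 = 87.172 MPa
τ_max ≤ 114 MPa → acceptable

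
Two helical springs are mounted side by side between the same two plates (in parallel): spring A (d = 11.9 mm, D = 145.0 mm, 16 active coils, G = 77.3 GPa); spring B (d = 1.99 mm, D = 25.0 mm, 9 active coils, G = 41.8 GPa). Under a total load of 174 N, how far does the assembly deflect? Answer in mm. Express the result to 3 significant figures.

38.2 mm

k_A = Gd⁴/(8D³N_a) = (77.3×10³)(11.9⁴)/(8·145.0³·16) = 3.9724 N/mm
k_B = Gd⁴/(8D³N_a) = (41.8×10³)(1.99⁴)/(8·25.0³·9) = 0.58269 N/mm
Parallel: k_eq = 3.9724 + 0.58269 = 4.5551 N/mm
δ = F/k_eq = 174/4.5551 = 38.199 mm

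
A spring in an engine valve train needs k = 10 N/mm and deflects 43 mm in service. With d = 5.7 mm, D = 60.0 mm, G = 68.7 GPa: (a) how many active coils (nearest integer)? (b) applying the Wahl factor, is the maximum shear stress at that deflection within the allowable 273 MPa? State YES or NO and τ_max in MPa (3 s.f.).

N_a = Gd⁴/(8D³k) = (68.7×10³)(5.7⁴)/(8·60.0³·10) = 4.197 → N_a = 4
Actual rate k = Gd⁴/(8D³·4) = 10.492 N/mm
Working load F = kδ = 10.492·43 = 451.15 N
C = 60.0/5.7 = 10.5263; K_W = (4C−1)/(4C−4)+0.615/C = 1.1372
τ_max = K_W·8FD/(πd³) = 1.1372·372.21 = 423.26 MPa
τ_max > 273 MPa → exceeds allowable

(a) 4 coils; (b) NO, τ_max = 423 MPa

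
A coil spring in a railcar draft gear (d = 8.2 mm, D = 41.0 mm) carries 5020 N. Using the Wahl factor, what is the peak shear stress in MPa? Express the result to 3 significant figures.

Spring index C = D/d = 41.0/8.2 = 5.0000
K_W = (4C−1)/(4C−4) + 0.615/C = 19.000/16.000 + 0.1230 = 1.3105
τ₀ = 8FD/(πd³) = 8·5020·41.0/(π·8.2³) = 1.64656e+06/1732.2 = 950.57 MPa
τ_max = K·τ₀ = 1.3105 × 950.57 = 1245.7 MPa

1250 MPa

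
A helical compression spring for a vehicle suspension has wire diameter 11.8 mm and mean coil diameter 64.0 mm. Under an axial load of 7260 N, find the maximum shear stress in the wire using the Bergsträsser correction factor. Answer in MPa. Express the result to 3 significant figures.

Spring index C = D/d = 64.0/11.8 = 5.4237
K_B = (4C+2)/(4C−3) = 23.695/18.695 = 1.2675
τ₀ = 8FD/(πd³) = 8·7260·64.0/(π·11.8³) = 3.71712e+06/5161.7 = 720.13 MPa
τ_max = K·τ₀ = 1.2675 × 720.13 = 912.73 MPa

913 MPa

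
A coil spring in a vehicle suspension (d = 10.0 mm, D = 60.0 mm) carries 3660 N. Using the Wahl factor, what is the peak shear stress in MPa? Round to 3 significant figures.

700 MPa

Spring index C = D/d = 60.0/10.0 = 6.0000
K_W = (4C−1)/(4C−4) + 0.615/C = 23.000/20.000 + 0.1025 = 1.2525
τ₀ = 8FD/(πd³) = 8·3660·60.0/(π·10.0³) = 1.7568e+06/3141.6 = 559.21 MPa
τ_max = K·τ₀ = 1.2525 × 559.21 = 700.41 MPa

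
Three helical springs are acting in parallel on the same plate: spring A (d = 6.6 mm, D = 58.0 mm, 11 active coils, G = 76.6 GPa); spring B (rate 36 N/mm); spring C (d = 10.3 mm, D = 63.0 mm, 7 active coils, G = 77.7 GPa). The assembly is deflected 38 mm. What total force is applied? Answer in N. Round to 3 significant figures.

4060 N

k_A = Gd⁴/(8D³N_a) = (76.6×10³)(6.6⁴)/(8·58.0³·11) = 8.4652 N/mm
k_C = Gd⁴/(8D³N_a) = (77.7×10³)(10.3⁴)/(8·63.0³·7) = 62.454 N/mm
Parallel: k_eq = 8.4652 + 36 + 62.454 = 106.92 N/mm
F = k_eq·δ = 106.92·38 = 4062.9 N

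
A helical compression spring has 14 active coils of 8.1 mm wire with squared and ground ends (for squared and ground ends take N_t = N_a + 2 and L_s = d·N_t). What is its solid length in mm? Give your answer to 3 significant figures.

130 mm

squared and ground ends: N_t = N_a + 2 = 14 + 2 = 16
L_s = d·N_t = 8.1 × 16 = 129.6 mm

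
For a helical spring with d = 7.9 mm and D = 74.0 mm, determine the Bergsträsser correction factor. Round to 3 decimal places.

C = D/d = 74.0/7.9 = 9.3671
K_B = (4C+2)/(4C−3) = 39.468/34.468 = 1.1451

1.145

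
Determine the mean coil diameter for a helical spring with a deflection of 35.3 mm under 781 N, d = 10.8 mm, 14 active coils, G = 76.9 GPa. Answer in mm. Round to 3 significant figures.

75.0 mm

Required rate k = F/δ = 781/35.3 = 22.125 N/mm
D = (Gd⁴/(8N_a·k))^(1/3) = (76.9×10³·10.8⁴/(8·14·22.125))^(1/3)
  = (422209)^(1/3) = 75.0198 mm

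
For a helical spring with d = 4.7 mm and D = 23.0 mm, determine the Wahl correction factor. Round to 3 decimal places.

1.318

C = D/d = 23.0/4.7 = 4.8936
K_W = (4C−1)/(4C−4) + 0.615/C = 18.574/15.574 + 0.1257 = 1.3183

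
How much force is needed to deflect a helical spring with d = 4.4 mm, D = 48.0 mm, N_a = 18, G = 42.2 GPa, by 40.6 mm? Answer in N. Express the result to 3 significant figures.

40.3 N

k = Gd⁴/(8D³N_a) = (42.2×10³)(4.4⁴)/(8·48.0³·18) = 0.9932 N/mm
F = k·δ = 0.9932 × 40.6 = 40.324 N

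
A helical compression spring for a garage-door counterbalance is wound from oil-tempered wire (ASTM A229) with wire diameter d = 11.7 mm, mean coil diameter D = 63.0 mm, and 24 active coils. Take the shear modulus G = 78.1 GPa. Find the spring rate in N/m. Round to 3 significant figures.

30500 N/m

k = Gd⁴/(8D³N_a) = (78.1×10³ × 11.7⁴) / (8 × 63.0³ × 24)
  = 1.46351e+09 / 4.8009e+07 = 30.484 N/mm = 30484 N/m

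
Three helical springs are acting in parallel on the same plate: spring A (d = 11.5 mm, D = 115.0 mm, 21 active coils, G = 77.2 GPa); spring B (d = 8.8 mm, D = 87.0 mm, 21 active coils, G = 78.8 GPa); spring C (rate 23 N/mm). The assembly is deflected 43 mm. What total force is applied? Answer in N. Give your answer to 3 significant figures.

1400 N

k_A = Gd⁴/(8D³N_a) = (77.2×10³)(11.5⁴)/(8·115.0³·21) = 5.2845 N/mm
k_B = Gd⁴/(8D³N_a) = (78.8×10³)(8.8⁴)/(8·87.0³·21) = 4.2716 N/mm
Parallel: k_eq = 5.2845 + 4.2716 + 23 = 32.556 N/mm
F = k_eq·δ = 32.556·43 = 1399.9 N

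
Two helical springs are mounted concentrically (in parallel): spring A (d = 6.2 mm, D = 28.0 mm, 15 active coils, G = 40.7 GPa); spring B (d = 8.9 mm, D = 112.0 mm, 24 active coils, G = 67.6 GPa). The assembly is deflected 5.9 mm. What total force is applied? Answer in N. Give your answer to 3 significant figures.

k_A = Gd⁴/(8D³N_a) = (40.7×10³)(6.2⁴)/(8·28.0³·15) = 22.83 N/mm
k_B = Gd⁴/(8D³N_a) = (67.6×10³)(8.9⁴)/(8·112.0³·24) = 1.5724 N/mm
Parallel: k_eq = 22.83 + 1.5724 = 24.402 N/mm
F = k_eq·δ = 24.402·5.9 = 143.97 N

144 N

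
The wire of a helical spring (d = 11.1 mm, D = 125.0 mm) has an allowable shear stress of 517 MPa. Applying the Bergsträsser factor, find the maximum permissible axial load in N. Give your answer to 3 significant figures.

1990 N

C = D/d = 125.0/11.1 = 11.2613
K_B = (4C+2)/(4C−3) = 47.045/42.045 = 1.1189
τ_max = K·8FD/(πd³) → F_max = τ_allow·πd³/(8DK)
F_max = 517·π·11.1³/(8·125.0·1.1189) = 2.2213e+06/1118.9 = 1985.2 N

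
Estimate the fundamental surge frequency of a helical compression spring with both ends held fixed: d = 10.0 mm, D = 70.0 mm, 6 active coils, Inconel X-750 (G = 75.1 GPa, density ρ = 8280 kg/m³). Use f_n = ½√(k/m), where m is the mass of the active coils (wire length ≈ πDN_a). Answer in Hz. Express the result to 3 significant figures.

115 Hz

k = Gd⁴/(8D³N_a) = (75.1×10³)(10.0⁴)/(8·70.0³·6) = 45.615 N/mm = 45615 N/m
Wire length L = πDN_a = π·70.0·6 = 1319.5 mm
m = ρ·(πd²/4)·L = 8280 × 78.54×10⁻⁶ m² × 1.3195 m = 0.85806 kg
f_n = ½√(k/m) = 0.5·√(45615/0.85806) = 0.5·√(53160) = 115.28 Hz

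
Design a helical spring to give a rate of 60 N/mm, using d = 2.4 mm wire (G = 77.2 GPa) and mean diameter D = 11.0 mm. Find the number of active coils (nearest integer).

4

N_a = Gd⁴/(8D³k) = (77.2×10³ × 2.4⁴)/(8 × 11.0³ × 60)
    = 2.56131e+06 / 638880 = 4.009 → 4 coils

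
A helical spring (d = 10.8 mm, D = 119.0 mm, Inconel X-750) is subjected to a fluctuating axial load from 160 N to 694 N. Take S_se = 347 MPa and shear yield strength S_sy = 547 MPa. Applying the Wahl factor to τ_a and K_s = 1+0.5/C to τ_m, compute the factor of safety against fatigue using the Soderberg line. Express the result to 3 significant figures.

C = D/d = 119.0/10.8 = 11.0185; K_W = (4C−1)/(4C−4)+0.615/C = 1.1307; K_s = 1+0.5/C = 1.0454
F_a = (F_max−F_min)/2 = 267 N; F_m = (F_max+F_min)/2 = 427 N
τ_a = K_W·8F_aD/(πd³) = 1.1307 × 64.228 = 72.622 MPa
τ_m = K_s·8F_mD/(πd³) = 1.0454 × 102.72 = 107.38 MPa
Soderberg: 1/n_f = τ_a/S_se + τ_m/S_sy = 72.622/347 + 107.38/547 = 0.20928 + 0.19630 = 0.40559
n_f = 1/0.40559 = 2.466

2.47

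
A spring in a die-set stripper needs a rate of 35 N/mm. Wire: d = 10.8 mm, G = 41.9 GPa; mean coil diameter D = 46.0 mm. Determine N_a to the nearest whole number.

N_a = Gd⁴/(8D³k) = (41.9×10³ × 10.8⁴)/(8 × 46.0³ × 35)
    = 5.70045e+08 / 2.72541e+07 = 20.92 → 21 coils

21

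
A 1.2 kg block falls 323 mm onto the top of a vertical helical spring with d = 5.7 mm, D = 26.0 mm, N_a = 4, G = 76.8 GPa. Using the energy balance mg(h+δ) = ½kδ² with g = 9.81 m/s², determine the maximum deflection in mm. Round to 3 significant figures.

7.35 mm

k = Gd⁴/(8D³N_a) = (76.8×10³)(5.7⁴)/(8·26.0³·4) = 144.14 N/mm
W = mg = 1.2 × 9.81 = 11.772 N
½kδ² − Wδ − Wh = 0 → δ = (W + √(W² + 2kWh))/k
δ = (11.772 + √(138.58 + 1.09616e+06))/144.14 = (11.772 + 1047)/144.14 = 7.3456 mm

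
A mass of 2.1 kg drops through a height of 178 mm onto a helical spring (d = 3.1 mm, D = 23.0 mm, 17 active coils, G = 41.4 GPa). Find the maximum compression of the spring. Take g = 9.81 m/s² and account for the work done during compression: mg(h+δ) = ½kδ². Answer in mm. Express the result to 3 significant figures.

k = Gd⁴/(8D³N_a) = (41.4×10³)(3.1⁴)/(8·23.0³·17) = 2.3106 N/mm
W = mg = 2.1 × 9.81 = 20.601 N
½kδ² − Wδ − Wh = 0 → δ = (W + √(W² + 2kWh))/k
δ = (20.601 + √(424.4 + 16945.8))/2.3106 = (20.601 + 131.8)/2.3106 = 65.956 mm

66.0 mm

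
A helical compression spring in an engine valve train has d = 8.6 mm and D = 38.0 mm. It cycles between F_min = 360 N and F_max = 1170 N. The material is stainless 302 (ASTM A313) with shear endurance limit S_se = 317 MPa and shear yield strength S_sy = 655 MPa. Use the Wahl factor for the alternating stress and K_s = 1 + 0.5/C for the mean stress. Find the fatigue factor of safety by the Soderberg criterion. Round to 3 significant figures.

2.17

C = D/d = 38.0/8.6 = 4.4186; K_W = (4C−1)/(4C−4)+0.615/C = 1.3586; K_s = 1+0.5/C = 1.1132
F_a = (F_max−F_min)/2 = 405 N; F_m = (F_max+F_min)/2 = 765 N
τ_a = K_W·8F_aD/(πd³) = 1.3586 × 61.615 = 83.708 MPa
τ_m = K_s·8F_mD/(πd³) = 1.1132 × 116.38 = 129.55 MPa
Soderberg: 1/n_f = τ_a/S_se + τ_m/S_sy = 83.708/317 + 129.55/655 = 0.26406 + 0.19779 = 0.46185
n_f = 1/0.46185 = 2.165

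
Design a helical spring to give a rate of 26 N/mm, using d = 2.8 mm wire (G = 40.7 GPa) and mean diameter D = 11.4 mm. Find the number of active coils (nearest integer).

8

N_a = Gd⁴/(8D³k) = (40.7×10³ × 2.8⁴)/(8 × 11.4³ × 26)
    = 2.50165e+06 / 308161 = 8.118 → 8 coils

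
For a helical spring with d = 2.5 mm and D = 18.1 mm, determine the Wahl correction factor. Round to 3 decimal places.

C = D/d = 18.1/2.5 = 7.2400
K_W = (4C−1)/(4C−4) + 0.615/C = 27.960/24.960 + 0.0849 = 1.2051

1.205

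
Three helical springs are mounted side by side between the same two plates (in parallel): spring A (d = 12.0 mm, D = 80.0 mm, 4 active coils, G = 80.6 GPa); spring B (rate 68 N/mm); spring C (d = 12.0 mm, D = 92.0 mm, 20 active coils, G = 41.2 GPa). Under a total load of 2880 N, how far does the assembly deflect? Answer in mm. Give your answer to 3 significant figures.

16.3 mm

k_A = Gd⁴/(8D³N_a) = (80.6×10³)(12.0⁴)/(8·80.0³·4) = 102.01 N/mm
k_C = Gd⁴/(8D³N_a) = (41.2×10³)(12.0⁴)/(8·92.0³·20) = 6.8571 N/mm
Parallel: k_eq = 102.01 + 68 + 6.8571 = 176.87 N/mm
δ = F/k_eq = 2880/176.87 = 16.283 mm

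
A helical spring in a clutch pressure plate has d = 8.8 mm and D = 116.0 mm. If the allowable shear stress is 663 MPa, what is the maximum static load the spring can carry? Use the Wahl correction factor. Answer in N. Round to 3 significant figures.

C = D/d = 116.0/8.8 = 13.1818
K_W = (4C−1)/(4C−4) + 0.615/C = 51.727/48.727 + 0.0467 = 1.1082
τ_max = K·8FD/(πd³) → F_max = τ_allow·πd³/(8DK)
F_max = 663·π·8.8³/(8·116.0·1.1082) = 1.4194e+06/1028.4 = 1380.2 N

1380 N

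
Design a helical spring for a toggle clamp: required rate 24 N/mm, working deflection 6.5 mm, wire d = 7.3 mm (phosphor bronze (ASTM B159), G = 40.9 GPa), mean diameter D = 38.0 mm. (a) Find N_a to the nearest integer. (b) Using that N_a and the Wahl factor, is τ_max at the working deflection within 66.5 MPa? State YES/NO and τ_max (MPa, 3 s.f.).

(a) 11 coils; (b) YES, τ_max = 50.4 MPa

N_a = Gd⁴/(8D³k) = (40.9×10³)(7.3⁴)/(8·38.0³·24) = 11.02 → N_a = 11
Actual rate k = Gd⁴/(8D³·11) = 24.054 N/mm
Working load F = kδ = 24.054·6.5 = 156.35 N
C = 38.0/7.3 = 5.2055; K_W = (4C−1)/(4C−4)+0.615/C = 1.2965
τ_max = K_W·8FD/(πd³) = 1.2965·38.891 = 50.422 MPa
τ_max ≤ 66.5 MPa → acceptable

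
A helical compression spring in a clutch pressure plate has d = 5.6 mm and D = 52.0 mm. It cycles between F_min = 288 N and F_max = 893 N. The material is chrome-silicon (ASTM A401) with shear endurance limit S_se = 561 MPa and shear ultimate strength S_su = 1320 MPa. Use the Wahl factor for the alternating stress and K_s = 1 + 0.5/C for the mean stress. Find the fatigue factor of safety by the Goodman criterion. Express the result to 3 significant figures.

1.21

C = D/d = 52.0/5.6 = 9.2857; K_W = (4C−1)/(4C−4)+0.615/C = 1.1567; K_s = 1+0.5/C = 1.0538
F_a = (F_max−F_min)/2 = 302.5 N; F_m = (F_max+F_min)/2 = 590.5 N
τ_a = K_W·8F_aD/(πd³) = 1.1567 × 228.09 = 263.84 MPa
τ_m = K_s·8F_mD/(πd³) = 1.0538 × 445.25 = 469.22 MPa
Goodman: 1/n_f = τ_a/S_se + τ_m/S_su = 263.84/561 + 469.22/1320 = 0.47031 + 0.35547 = 0.82578
n_f = 1/0.82578 = 1.211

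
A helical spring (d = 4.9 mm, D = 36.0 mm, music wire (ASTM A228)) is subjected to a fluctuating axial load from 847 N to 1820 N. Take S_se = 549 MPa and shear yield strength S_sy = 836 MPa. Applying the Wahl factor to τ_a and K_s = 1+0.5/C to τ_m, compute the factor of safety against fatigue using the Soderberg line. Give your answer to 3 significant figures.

C = D/d = 36.0/4.9 = 7.3469; K_W = (4C−1)/(4C−4)+0.615/C = 1.2019; K_s = 1+0.5/C = 1.0681
F_a = (F_max−F_min)/2 = 486.5 N; F_m = (F_max+F_min)/2 = 1333.5 N
τ_a = K_W·8F_aD/(πd³) = 1.2019 × 379.09 = 455.61 MPa
τ_m = K_s·8F_mD/(πd³) = 1.0681 × 1039.1 = 1109.8 MPa
Soderberg: 1/n_f = τ_a/S_se + τ_m/S_sy = 455.61/549 + 1109.8/836 = 0.82990 + 1.32750 = 2.1574
n_f = 1/2.1574 = 0.4635

0.464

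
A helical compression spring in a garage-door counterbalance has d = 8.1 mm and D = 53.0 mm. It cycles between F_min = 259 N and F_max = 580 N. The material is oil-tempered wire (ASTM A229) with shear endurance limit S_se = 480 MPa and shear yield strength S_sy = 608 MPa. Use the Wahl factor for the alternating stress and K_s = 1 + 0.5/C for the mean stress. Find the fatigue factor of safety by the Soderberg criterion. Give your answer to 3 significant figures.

C = D/d = 53.0/8.1 = 6.5432; K_W = (4C−1)/(4C−4)+0.615/C = 1.2293; K_s = 1+0.5/C = 1.0764
F_a = (F_max−F_min)/2 = 160.5 N; F_m = (F_max+F_min)/2 = 419.5 N
τ_a = K_W·8F_aD/(πd³) = 1.2293 × 40.76 = 50.106 MPa
τ_m = K_s·8F_mD/(πd³) = 1.0764 × 106.54 = 114.68 MPa
Soderberg: 1/n_f = τ_a/S_se + τ_m/S_sy = 50.106/480 + 114.68/608 = 0.10439 + 0.18861 = 0.293
n_f = 1/0.293 = 3.413

3.41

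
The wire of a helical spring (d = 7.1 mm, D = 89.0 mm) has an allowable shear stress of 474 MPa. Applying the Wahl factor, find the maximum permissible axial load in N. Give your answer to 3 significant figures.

C = D/d = 89.0/7.1 = 12.5352
K_W = (4C−1)/(4C−4) + 0.615/C = 49.141/46.141 + 0.0491 = 1.1141
τ_max = K·8FD/(πd³) → F_max = τ_allow·πd³/(8DK)
F_max = 474·π·7.1³/(8·89.0·1.1141) = 5.3297e+05/793.23 = 671.9 N

672 N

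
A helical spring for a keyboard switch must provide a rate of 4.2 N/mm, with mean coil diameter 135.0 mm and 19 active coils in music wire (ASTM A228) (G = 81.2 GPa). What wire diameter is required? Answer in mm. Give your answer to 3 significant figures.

11.8 mm

d = (8D³N_a·k / G)^(1/4) = (8·135.0³·19·4.2 / (81.2×10³))^0.25
  = (19344)^0.25 = 11.7933 mm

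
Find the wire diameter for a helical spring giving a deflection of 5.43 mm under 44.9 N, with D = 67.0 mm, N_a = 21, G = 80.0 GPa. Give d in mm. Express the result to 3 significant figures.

8.50 mm

Required rate k = F/δ = 44.9/5.43 = 8.2689 N/mm
d = (8D³N_a·k / G)^(1/4) = (8·67.0³·21·8.2689 / (80.0×10³))^0.25
  = (5222.6)^0.25 = 8.5010 mm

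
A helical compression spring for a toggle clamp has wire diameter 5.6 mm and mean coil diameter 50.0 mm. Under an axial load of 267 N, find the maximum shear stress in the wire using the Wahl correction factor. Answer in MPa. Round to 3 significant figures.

225 MPa

Spring index C = D/d = 50.0/5.6 = 8.9286
K_W = (4C−1)/(4C−4) + 0.615/C = 34.714/31.714 + 0.0689 = 1.1635
τ₀ = 8FD/(πd³) = 8·267·50.0/(π·5.6³) = 106800/551.71 = 193.58 MPa
τ_max = K·τ₀ = 1.1635 × 193.58 = 225.22 MPa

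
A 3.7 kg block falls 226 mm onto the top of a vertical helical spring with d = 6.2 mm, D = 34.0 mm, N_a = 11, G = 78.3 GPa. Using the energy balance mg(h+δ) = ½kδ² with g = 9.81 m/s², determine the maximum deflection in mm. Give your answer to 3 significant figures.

k = Gd⁴/(8D³N_a) = (78.3×10³)(6.2⁴)/(8·34.0³·11) = 33.451 N/mm
W = mg = 3.7 × 9.81 = 36.297 N
½kδ² − Wδ − Wh = 0 → δ = (W + √(W² + 2kWh))/k
δ = (36.297 + √(1317.5 + 548805))/33.451 = (36.297 + 741.7)/33.451 = 23.258 mm

23.3 mm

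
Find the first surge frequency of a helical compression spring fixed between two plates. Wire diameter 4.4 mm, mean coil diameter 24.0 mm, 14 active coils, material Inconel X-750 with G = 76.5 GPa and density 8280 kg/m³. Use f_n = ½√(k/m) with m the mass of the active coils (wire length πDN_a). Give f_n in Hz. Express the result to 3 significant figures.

187 Hz

k = Gd⁴/(8D³N_a) = (76.5×10³)(4.4⁴)/(8·24.0³·14) = 18.519 N/mm = 18519 N/m
Wire length L = πDN_a = π·24.0·14 = 1055.6 mm
m = ρ·(πd²/4)·L = 8280 × 15.205×10⁻⁶ m² × 1.0556 m = 0.1329 kg
f_n = ½√(k/m) = 0.5·√(18519/0.1329) = 0.5·√(1.3935e+05) = 186.65 Hz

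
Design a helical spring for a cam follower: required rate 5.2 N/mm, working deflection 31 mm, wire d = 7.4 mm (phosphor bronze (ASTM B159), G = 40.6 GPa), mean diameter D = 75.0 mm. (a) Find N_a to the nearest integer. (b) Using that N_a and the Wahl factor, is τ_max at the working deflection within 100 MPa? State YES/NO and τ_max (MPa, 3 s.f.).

(a) 7 coils; (b) YES, τ_max = 86.0 MPa

N_a = Gd⁴/(8D³k) = (40.6×10³)(7.4⁴)/(8·75.0³·5.2) = 6.937 → N_a = 7
Actual rate k = Gd⁴/(8D³·7) = 5.1532 N/mm
Working load F = kδ = 5.1532·31 = 159.75 N
C = 75.0/7.4 = 10.1351; K_W = (4C−1)/(4C−4)+0.615/C = 1.1428
τ_max = K_W·8FD/(πd³) = 1.1428·75.292 = 86.042 MPa
τ_max ≤ 100 MPa → acceptable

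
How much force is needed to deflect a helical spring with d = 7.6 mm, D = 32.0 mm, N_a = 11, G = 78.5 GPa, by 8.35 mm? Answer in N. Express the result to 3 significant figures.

k = Gd⁴/(8D³N_a) = (78.5×10³)(7.6⁴)/(8·32.0³·11) = 90.822 N/mm
F = k·δ = 90.822 × 8.35 = 758.36 N

758 N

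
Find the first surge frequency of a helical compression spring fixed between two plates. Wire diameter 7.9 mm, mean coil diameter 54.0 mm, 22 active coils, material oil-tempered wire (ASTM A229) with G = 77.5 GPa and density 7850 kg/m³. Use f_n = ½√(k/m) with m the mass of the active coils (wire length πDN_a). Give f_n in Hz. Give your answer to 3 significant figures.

43.5 Hz

k = Gd⁴/(8D³N_a) = (77.5×10³)(7.9⁴)/(8·54.0³·22) = 10.892 N/mm = 10892 N/m
Wire length L = πDN_a = π·54.0·22 = 3732.2 mm
m = ρ·(πd²/4)·L = 7850 × 49.017×10⁻⁶ m² × 3.7322 m = 1.4361 kg
f_n = ½√(k/m) = 0.5·√(10892/1.4361) = 0.5·√(7584.7) = 43.545 Hz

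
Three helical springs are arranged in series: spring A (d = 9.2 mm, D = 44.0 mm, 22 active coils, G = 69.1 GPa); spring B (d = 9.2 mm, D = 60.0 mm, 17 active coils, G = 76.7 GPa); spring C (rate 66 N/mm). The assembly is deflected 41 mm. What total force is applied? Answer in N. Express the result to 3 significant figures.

k_A = Gd⁴/(8D³N_a) = (69.1×10³)(9.2⁴)/(8·44.0³·22) = 33.019 N/mm
k_B = Gd⁴/(8D³N_a) = (76.7×10³)(9.2⁴)/(8·60.0³·17) = 18.705 N/mm
Series: 1/k_eq = 1/33.019 + 1/18.705 + 1/66 = 0.0989; k_eq = 10.111 N/mm
F = k_eq·δ = 10.111·41 = 414.56 N

415 N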